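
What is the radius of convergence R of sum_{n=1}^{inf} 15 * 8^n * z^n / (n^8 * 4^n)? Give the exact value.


Step 1: General term a_n = 15 * 8^n / (n^8 * 4^n)
Step 2: By the root test, |a_n|^(1/n) = 15^(1/n) * 8 / (n^(8/n) * 4) -> 8/4 as n -> infinity (since 15^(1/n) -> 1 and n^(8/n) -> 1)
Step 3: R = 1/lim|a_n|^(1/n) = 4/8 = 1/2

1/2


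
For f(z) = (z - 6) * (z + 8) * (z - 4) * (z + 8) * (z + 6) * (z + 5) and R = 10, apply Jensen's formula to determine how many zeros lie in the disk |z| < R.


Jensen's formula: (1/2pi)*integral log|f(Re^it)|dt = log|f(0)| + sum_{|a_k|<R} log(R/|a_k|)
Step 1: f(0) = (-6) * 8 * (-4) * 8 * 6 * 5 = 46080
Step 2: log|f(0)| = log|6| + log|-8| + log|4| + log|-8| + log|-6| + log|-5| = 10.7381
Step 3: Zeros inside |z| < 10: 6, -8, 4, -8, -6, -5
Step 4: Jensen sum = log(10/6) + log(10/8) + log(10/4) + log(10/8) + log(10/6) + log(10/5) = 3.0774
Step 5: n(R) = number of terms in the Jensen sum = count of zeros inside |z| < 10 = 6

6


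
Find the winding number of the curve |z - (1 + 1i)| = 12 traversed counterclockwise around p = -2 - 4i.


Step 1: Center c = (1, 1), radius = 12
Step 2: |p - c|^2 = (-3)^2 + (-5)^2 = 34
Step 3: r^2 = 144
Step 4: |p-c| < r so winding number = 1

1


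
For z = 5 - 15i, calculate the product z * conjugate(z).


Step 1: conj(z) = 5 + 15i
Step 2: z * conj(z) = 5^2 + (-15)^2
Step 3: = 25 + 225 = 250

250


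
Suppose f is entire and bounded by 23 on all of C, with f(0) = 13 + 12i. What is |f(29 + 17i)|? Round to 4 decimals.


Step 1: By Liouville's theorem, a bounded entire function is constant.
Step 2: f(z) = f(0) = 13 + 12i for all z.
Step 3: |f(w)| = |13 + 12i| = sqrt(169 + 144)
Step 4: = 17.6918

17.6918


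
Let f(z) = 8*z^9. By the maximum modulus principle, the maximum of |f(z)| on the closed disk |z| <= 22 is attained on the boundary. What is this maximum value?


Step 1: On |z| = 22, |f(z)| = 8 * |z|^9 = 8 * 22^9
Step 2: By maximum modulus principle, maximum is on boundary.
Step 3: Maximum = 8 * 1207269217792 = 9658153742336

9658153742336


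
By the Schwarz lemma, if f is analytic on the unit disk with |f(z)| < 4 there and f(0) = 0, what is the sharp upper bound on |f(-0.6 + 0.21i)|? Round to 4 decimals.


Step 1: g = f/4 maps D -> D with g(0) = 0, so by the Schwarz lemma |g(z)| <= |z|, i.e. |f(z)| <= 4|z|; this is sharp (f(z) = 4z).
Step 2: |z0|^2 = (-0.6)^2 + 0.21^2 = 0.4041
Step 3: |z0| = sqrt(0.4041) = 0.635689
Step 4: Best bound = 4 * |z0| = 4 * 0.635689 = 2.5428

2.5428


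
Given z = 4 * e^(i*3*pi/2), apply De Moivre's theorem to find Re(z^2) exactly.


Step 1: By De Moivre's theorem, z^2 = 4^2 * e^(i*2*3*pi/2) = 16 * (cos(3*pi) + i*sin(3*pi))
Step 2: |z|^2 = 4^2 = 16
Step 3: Reduce the angle mod 2*pi: 3*pi - 2*pi = pi
Step 4: cos(pi) = -1
Step 5: Re(z^2) = 16 * (-1) = -16

-16


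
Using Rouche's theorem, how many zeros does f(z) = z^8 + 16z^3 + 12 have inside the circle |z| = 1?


Step 1: On |z| = 1 the three terms have sizes |z^8| = 1^8 = 1, |16z^3| = 16*1^3 = 16, |12| = 12
Step 2: The dominant term is g(z) = 16z^3; let h(z) = z^8 + 12 so f = g + h
Step 3: On |z| = 1: |g| = 16 and |h| <= 1 + 12 = 13
Step 4: Since 16 > 13, |h| < |g| on |z| = 1, so by Rouche f has the same number of zeros as g inside |z| < 1
Step 5: g(z) = 16z^3 has 3 zeros (at the origin, multiplicity 3) inside |z| < 1. Answer = 3

3


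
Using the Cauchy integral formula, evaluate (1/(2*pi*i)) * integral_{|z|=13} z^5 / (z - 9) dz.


Step 1: f(z) = z^5, a = 9 is inside |z| = 13
Step 2: By Cauchy integral formula: (1/(2pi*i)) * integral = f(a)
Step 3: f(9) = 9^5 = 59049

59049


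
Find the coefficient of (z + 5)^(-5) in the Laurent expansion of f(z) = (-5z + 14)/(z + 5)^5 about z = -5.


Step 1: Write the numerator in powers of (z + 5): -5z + 14 = -5(z + 5) + (-5*(-5) + 14) = -5(z + 5) + 39
Step 2: Divide by (z + 5)^5: f(z) = 39(z + 5)^(-5) - 5(z + 5)^(-4)
Step 3: This finite sum is the Laurent series of f about z = -5.
Step 4: Coefficient of (z + 5)^(-5) = -5*(-5) + 14 = 39

39


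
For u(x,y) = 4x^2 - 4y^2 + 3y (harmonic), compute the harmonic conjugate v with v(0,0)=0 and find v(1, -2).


Step 1: v_x = -u_y = 8y - 3
Step 2: v_y = u_x = 8x + 0
Step 3: v = 8xy - 3x + C
Step 4: v(0,0) = 0 => C = 0
Step 5: v(1, -2) = -19

-19


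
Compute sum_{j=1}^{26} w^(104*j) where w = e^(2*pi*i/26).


Step 1: The sum sum_{j=1}^{n} w^(k*j) equals n if n | k, else 0.
Step 2: Here n = 26, k = 104
Step 3: Does n divide k? 26 | 104 -> True
Step 4: Sum = 26

26


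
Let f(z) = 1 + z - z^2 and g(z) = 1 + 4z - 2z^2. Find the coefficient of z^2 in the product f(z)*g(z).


Step 1: z^2 term in f*g comes from: (1)*(-2z^2) + (z)*(4z) + (-z^2)*(1)
Step 2: = -2 + 4 - 1
Step 3: = 1

1


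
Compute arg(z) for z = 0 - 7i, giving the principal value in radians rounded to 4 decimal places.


Step 1: z = 0 - 7i
Step 2: arg(z) = atan2(-7, 0)
Step 3: arg(z) = -1.5708

-1.5708


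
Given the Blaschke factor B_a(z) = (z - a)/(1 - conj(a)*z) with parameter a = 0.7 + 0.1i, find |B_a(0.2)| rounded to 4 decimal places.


Step 1: Numerator z0 - a = 0.2 - (0.7 + 0.1i) = -0.5 - 0.1i
Step 2: Denominator 1 - conj(a)*z0 = 1 - (0.7 - 0.1i)*0.2 = 0.86 + 0.02i
Step 3: |z0 - a|^2 = (-0.5)^2 + (-0.1)^2 = 0.26; |1 - conj(a)*z0|^2 = 0.86^2 + 0.02^2 = 0.74
Step 4: |B_a(0.2)| = sqrt(0.26 / 0.74) = sqrt(0.351351)
Step 5: = 0.5927

0.5927


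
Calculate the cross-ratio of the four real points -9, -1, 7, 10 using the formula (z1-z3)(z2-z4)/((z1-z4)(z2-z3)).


Step 1: (z1-z3)(z2-z4) = (-16) * (-11) = 176
Step 2: (z1-z4)(z2-z3) = (-19) * (-8) = 152
Step 3: Cross-ratio = 176/152 = 22/19

22/19


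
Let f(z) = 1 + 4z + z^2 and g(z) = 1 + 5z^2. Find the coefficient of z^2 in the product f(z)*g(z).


Step 1: z^2 term in f*g comes from: (1)*(5z^2) + (4z)*(0) + (z^2)*(1)
Step 2: = 5 + 0 + 1
Step 3: = 6

6


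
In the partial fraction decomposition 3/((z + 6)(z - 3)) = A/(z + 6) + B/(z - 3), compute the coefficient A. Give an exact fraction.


Step 1: Multiply both sides by (z + 6) and set z = -6
Step 2: A = 3 / (-6 - 3)
Step 3: A = 3 / (-9)
Step 4: A = -1/3

-1/3


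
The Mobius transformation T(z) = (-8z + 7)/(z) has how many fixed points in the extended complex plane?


Step 1: Fixed points satisfy T(z) = z
Step 2: z^2 + 8z - 7 = 0
Step 3: Discriminant = 8^2 - 4*1*(-7) = 92
Step 4: Number of fixed points = 2

2


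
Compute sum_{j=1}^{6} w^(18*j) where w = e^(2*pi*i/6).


Step 1: The sum sum_{j=1}^{n} w^(k*j) equals n if n | k, else 0.
Step 2: Here n = 6, k = 18
Step 3: Does n divide k? 6 | 18 -> True
Step 4: Sum = 6

6


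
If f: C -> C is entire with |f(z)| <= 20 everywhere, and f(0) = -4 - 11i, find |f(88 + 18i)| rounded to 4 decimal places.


Step 1: By Liouville's theorem, a bounded entire function is constant.
Step 2: f(z) = f(0) = -4 - 11i for all z.
Step 3: |f(w)| = |-4 - 11i| = sqrt(16 + 121)
Step 4: = 11.7047

11.7047


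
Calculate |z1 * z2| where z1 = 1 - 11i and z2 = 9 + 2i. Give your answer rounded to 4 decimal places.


Step 1: |z1| = sqrt(1^2 + (-11)^2) = sqrt(122)
Step 2: |z2| = sqrt(9^2 + 2^2) = sqrt(85)
Step 3: |z1*z2| = |z1|*|z2| = sqrt(122) * sqrt(85) = sqrt(122 * 85) = sqrt(10370)
Step 4: = 101.8332

101.8332


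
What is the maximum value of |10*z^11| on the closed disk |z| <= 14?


Step 1: On |z| = 14, |f(z)| = 10 * |z|^11 = 10 * 14^11
Step 2: By maximum modulus principle, maximum is on boundary.
Step 3: Maximum = 10 * 4049565169664 = 40495651696640

40495651696640


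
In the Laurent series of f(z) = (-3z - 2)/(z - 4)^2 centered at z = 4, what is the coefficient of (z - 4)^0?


Step 1: Write the numerator in powers of (z - 4): -3z - 2 = -3(z - 4) + (-3*4 - 2) = -3(z - 4) - 14
Step 2: Divide by (z - 4)^2: f(z) = -14(z - 4)^(-2) - 3(z - 4)^(-1)
Step 3: This finite sum is the Laurent series of f about z = 4.
Step 4: Only the powers -2 and -1 appear, so the coefficient of (z - 4)^0 = 0

0


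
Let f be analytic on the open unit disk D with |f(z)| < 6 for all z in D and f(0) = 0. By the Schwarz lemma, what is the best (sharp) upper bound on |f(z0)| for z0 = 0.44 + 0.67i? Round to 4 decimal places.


Step 1: g = f/6 maps D -> D with g(0) = 0, so by the Schwarz lemma |g(z)| <= |z|, i.e. |f(z)| <= 6|z|; this is sharp (f(z) = 6z).
Step 2: |z0|^2 = 0.44^2 + 0.67^2 = 0.6425
Step 3: |z0| = sqrt(0.6425) = 0.801561
Step 4: Best bound = 6 * |z0| = 6 * 0.801561 = 4.8094

4.8094


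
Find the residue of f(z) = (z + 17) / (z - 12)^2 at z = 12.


Step 1: Pole of order 2 at z = 12
Step 2: Res = lim d/dz [(z - 12)^2 * f(z)] as z -> 12
Step 3: (z - 12)^2 * f(z) = z + 17
Step 4: d/dz[z + 17] = 1

1


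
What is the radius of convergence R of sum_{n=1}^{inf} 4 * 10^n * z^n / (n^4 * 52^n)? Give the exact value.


Step 1: General term a_n = 4 * 10^n / (n^4 * 52^n)
Step 2: By the root test, |a_n|^(1/n) = 4^(1/n) * 10 / (n^(4/n) * 52) -> 10/52 as n -> infinity (since 4^(1/n) -> 1 and n^(4/n) -> 1)
Step 3: R = 1/lim|a_n|^(1/n) = 52/10 = 26/5

26/5


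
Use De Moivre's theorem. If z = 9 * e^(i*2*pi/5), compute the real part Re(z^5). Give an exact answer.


Step 1: By De Moivre's theorem, z^5 = 9^5 * e^(i*5*2*pi/5) = 59049 * (cos(2*pi) + i*sin(2*pi))
Step 2: |z|^5 = 9^5 = 59049
Step 3: Reduce the angle mod 2*pi: 2*pi - 2*pi = 0
Step 4: cos(0) = 1
Step 5: Re(z^5) = 59049 * 1 = 59049

59049


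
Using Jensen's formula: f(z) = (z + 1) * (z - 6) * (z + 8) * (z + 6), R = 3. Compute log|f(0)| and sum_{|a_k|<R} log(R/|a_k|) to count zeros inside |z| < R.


Jensen's formula: (1/2pi)*integral log|f(Re^it)|dt = log|f(0)| + sum_{|a_k|<R} log(R/|a_k|)
Step 1: f(0) = 1 * (-6) * 8 * 6 = -288
Step 2: log|f(0)| = log|-1| + log|6| + log|-8| + log|-6| = 5.663
Step 3: Zeros inside |z| < 3: -1
Step 4: Jensen sum = log(3/1) = 1.0986
Step 5: n(R) = number of terms in the Jensen sum = count of zeros inside |z| < 3 = 1

1


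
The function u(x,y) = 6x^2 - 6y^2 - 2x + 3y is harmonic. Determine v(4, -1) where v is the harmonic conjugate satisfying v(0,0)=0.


Step 1: v_x = -u_y = 12y - 3
Step 2: v_y = u_x = 12x - 2
Step 3: v = 12xy - 3x - 2y + C
Step 4: v(0,0) = 0 => C = 0
Step 5: v(4, -1) = -58

-58


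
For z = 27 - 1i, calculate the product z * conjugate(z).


Step 1: conj(z) = 27 + 1i
Step 2: z * conj(z) = 27^2 + (-1)^2
Step 3: = 729 + 1 = 730

730


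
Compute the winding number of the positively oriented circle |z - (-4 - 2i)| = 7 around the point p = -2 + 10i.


Step 1: Center c = (-4, -2), radius = 7
Step 2: |p - c|^2 = 2^2 + 12^2 = 148
Step 3: r^2 = 49
Step 4: |p-c| > r so winding number = 0

0


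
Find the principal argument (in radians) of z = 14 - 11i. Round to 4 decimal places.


Step 1: z = 14 - 11i
Step 2: arg(z) = atan2(-11, 14)
Step 3: arg(z) = -0.666

-0.666


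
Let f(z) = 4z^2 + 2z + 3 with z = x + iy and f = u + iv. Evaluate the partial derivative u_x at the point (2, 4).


Step 1: f(z) = 4(x+iy)^2 + 2(x+iy) + 3
Step 2: u = 4(x^2 - y^2) + 2x + 3
Step 3: u_x = 8x + 2
Step 4: At (2, 4): u_x = 16 + 2 = 18

18


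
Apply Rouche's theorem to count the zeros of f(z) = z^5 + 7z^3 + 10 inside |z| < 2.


Step 1: On |z| = 2 the three terms have sizes |z^5| = 2^5 = 32, |7z^3| = 7*2^3 = 56, |10| = 10
Step 2: The dominant term is g(z) = 7z^3; let h(z) = z^5 + 10 so f = g + h
Step 3: On |z| = 2: |g| = 56 and |h| <= 32 + 10 = 42
Step 4: Since 56 > 42, |h| < |g| on |z| = 2, so by Rouche f has the same number of zeros as g inside |z| < 2
Step 5: g(z) = 7z^3 has 3 zeros (at the origin, multiplicity 3) inside |z| < 2. Answer = 3

3


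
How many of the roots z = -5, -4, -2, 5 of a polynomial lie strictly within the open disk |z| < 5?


Step 1: Check each root:
  z = -5: |-5| = 5 >= 5
  z = -4: |-4| = 4 < 5
  z = -2: |-2| = 2 < 5
  z = 5: |5| = 5 >= 5
Step 2: Count = 2

2


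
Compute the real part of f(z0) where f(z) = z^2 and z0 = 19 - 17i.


Step 1: z0 = 19 - 17i
Step 2: z0^2 = 19^2 - (-17)^2 - 646i
Step 3: real part = 361 - 289 = 72

72


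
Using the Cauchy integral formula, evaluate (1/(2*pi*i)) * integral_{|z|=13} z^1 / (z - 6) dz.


Step 1: f(z) = z^1, a = 6 is inside |z| = 13
Step 2: By Cauchy integral formula: (1/(2pi*i)) * integral = f(a)
Step 3: f(6) = 6^1 = 6

6


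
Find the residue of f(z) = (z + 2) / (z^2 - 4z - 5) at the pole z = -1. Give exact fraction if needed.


Step 1: Q(z) = z^2 - 4z - 5 = (z + 1)(z - 5)
Step 2: Q'(z) = 2z - 4
Step 3: Q'(-1) = -6, P(-1) = 1
Step 4: Res = P(-1)/Q'(-1) = 1/(-6) = -1/6

-1/6


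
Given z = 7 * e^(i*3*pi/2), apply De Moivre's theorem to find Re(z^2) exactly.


Step 1: By De Moivre's theorem, z^2 = 7^2 * e^(i*2*3*pi/2) = 49 * (cos(3*pi) + i*sin(3*pi))
Step 2: |z|^2 = 7^2 = 49
Step 3: Reduce the angle mod 2*pi: 3*pi - 2*pi = pi
Step 4: cos(pi) = -1
Step 5: Re(z^2) = 49 * (-1) = -49

-49


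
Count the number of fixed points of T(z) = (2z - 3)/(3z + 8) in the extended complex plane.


Step 1: Fixed points satisfy T(z) = z
Step 2: 3z^2 + 6z + 3 = 0
Step 3: Discriminant = 6^2 - 4*3*3 = 0
Step 4: Number of fixed points = 1

1


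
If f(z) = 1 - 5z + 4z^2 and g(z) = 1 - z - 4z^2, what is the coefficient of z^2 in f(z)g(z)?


Step 1: z^2 term in f*g comes from: (1)*(-4z^2) + (-5z)*(-z) + (4z^2)*(1)
Step 2: = -4 + 5 + 4
Step 3: = 5

5


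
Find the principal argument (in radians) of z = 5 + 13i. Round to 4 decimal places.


Step 1: z = 5 + 13i
Step 2: arg(z) = atan2(13, 5)
Step 3: arg(z) = 1.2036

1.2036


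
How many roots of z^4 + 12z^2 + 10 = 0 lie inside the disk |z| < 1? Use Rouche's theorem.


Step 1: On |z| = 1 the three terms have sizes |z^4| = 1^4 = 1, |12z^2| = 12*1^2 = 12, |10| = 10
Step 2: The dominant term is g(z) = 12z^2; let h(z) = z^4 + 10 so f = g + h
Step 3: On |z| = 1: |g| = 12 and |h| <= 1 + 10 = 11
Step 4: Since 12 > 11, |h| < |g| on |z| = 1, so by Rouche f has the same number of zeros as g inside |z| < 1
Step 5: g(z) = 12z^2 has 2 zeros (at the origin, multiplicity 2) inside |z| < 1. Answer = 2

2


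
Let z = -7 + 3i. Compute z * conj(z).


Step 1: conj(z) = -7 - 3i
Step 2: z * conj(z) = (-7)^2 + 3^2
Step 3: = 49 + 9 = 58

58


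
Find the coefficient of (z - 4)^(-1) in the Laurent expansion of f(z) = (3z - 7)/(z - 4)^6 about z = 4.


Step 1: Write the numerator in powers of (z - 4): 3z - 7 = 3(z - 4) + (3*4 - 7) = 3(z - 4) + 5
Step 2: Divide by (z - 4)^6: f(z) = 5(z - 4)^(-6) + 3(z - 4)^(-5)
Step 3: This finite sum is the Laurent series of f about z = 4.
Step 4: Only the powers -6 and -5 appear, so the coefficient of (z - 4)^(-1) = 0

0


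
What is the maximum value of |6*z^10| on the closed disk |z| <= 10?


Step 1: On |z| = 10, |f(z)| = 6 * |z|^10 = 6 * 10^10
Step 2: By maximum modulus principle, maximum is on boundary.
Step 3: Maximum = 6 * 10000000000 = 60000000000

60000000000


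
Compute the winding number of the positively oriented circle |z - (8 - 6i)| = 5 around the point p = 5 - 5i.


Step 1: Center c = (8, -6), radius = 5
Step 2: |p - c|^2 = (-3)^2 + 1^2 = 10
Step 3: r^2 = 25
Step 4: |p-c| < r so winding number = 1

1


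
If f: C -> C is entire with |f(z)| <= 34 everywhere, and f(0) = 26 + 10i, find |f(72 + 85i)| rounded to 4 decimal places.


Step 1: By Liouville's theorem, a bounded entire function is constant.
Step 2: f(z) = f(0) = 26 + 10i for all z.
Step 3: |f(w)| = |26 + 10i| = sqrt(676 + 100)
Step 4: = 27.8568

27.8568


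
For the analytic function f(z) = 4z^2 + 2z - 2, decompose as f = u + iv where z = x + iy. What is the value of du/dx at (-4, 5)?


Step 1: f(z) = 4(x+iy)^2 + 2(x+iy) - 2
Step 2: u = 4(x^2 - y^2) + 2x - 2
Step 3: u_x = 8x + 2
Step 4: At (-4, 5): u_x = -32 + 2 = -30

-30


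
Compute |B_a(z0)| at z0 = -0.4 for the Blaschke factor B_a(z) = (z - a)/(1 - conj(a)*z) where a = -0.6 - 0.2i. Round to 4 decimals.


Step 1: Numerator z0 - a = -0.4 - (-0.6 - 0.2i) = 0.2 + 0.2i
Step 2: Denominator 1 - conj(a)*z0 = 1 - (-0.6 + 0.2i)*(-0.4) = 0.76 + 0.08i
Step 3: |z0 - a|^2 = 0.2^2 + 0.2^2 = 0.08; |1 - conj(a)*z0|^2 = 0.76^2 + 0.08^2 = 0.584
Step 4: |B_a(-0.4)| = sqrt(0.08 / 0.584) = sqrt(0.136986)
Step 5: = 0.3701

0.3701


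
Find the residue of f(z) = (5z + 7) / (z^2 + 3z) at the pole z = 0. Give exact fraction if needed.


Step 1: Q(z) = z^2 + 3z = (z)(z + 3)
Step 2: Q'(z) = 2z + 3
Step 3: Q'(0) = 3, P(0) = 7
Step 4: Res = P(0)/Q'(0) = 7/3 = 7/3

7/3


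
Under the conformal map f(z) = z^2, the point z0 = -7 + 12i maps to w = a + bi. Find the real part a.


Step 1: z0 = -7 + 12i
Step 2: z0^2 = (-7)^2 - 12^2 - 168i
Step 3: real part = 49 - 144 = -95

-95


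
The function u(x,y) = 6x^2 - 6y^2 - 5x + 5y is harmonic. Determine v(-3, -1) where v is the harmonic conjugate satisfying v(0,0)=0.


Step 1: v_x = -u_y = 12y - 5
Step 2: v_y = u_x = 12x - 5
Step 3: v = 12xy - 5x - 5y + C
Step 4: v(0,0) = 0 => C = 0
Step 5: v(-3, -1) = 56

56


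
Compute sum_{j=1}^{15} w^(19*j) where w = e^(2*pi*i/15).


Step 1: The sum sum_{j=1}^{n} w^(k*j) equals n if n | k, else 0.
Step 2: Here n = 15, k = 19
Step 3: Does n divide k? 15 | 19 -> False
Step 4: Sum = 0

0


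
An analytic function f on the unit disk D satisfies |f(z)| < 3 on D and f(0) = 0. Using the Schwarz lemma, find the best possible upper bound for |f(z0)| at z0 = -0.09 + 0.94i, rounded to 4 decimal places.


Step 1: g = f/3 maps D -> D with g(0) = 0, so by the Schwarz lemma |g(z)| <= |z|, i.e. |f(z)| <= 3|z|; this is sharp (f(z) = 3z).
Step 2: |z0|^2 = (-0.09)^2 + 0.94^2 = 0.8917
Step 3: |z0| = sqrt(0.8917) = 0.944299
Step 4: Best bound = 3 * |z0| = 3 * 0.944299 = 2.8329

2.8329


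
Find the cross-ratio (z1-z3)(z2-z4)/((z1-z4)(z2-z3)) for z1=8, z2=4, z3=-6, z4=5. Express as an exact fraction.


Step 1: (z1-z3)(z2-z4) = 14 * (-1) = -14
Step 2: (z1-z4)(z2-z3) = 3 * 10 = 30
Step 3: Cross-ratio = -14/30 = -7/15

-7/15


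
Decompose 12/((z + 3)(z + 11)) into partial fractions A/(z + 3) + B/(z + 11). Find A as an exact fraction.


Step 1: Multiply both sides by (z + 3) and set z = -3
Step 2: A = 12 / (-3 + 11)
Step 3: A = 12 / 8
Step 4: A = 3/2

3/2


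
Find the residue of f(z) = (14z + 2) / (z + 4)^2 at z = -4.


Step 1: Pole of order 2 at z = -4
Step 2: Res = lim d/dz [(z + 4)^2 * f(z)] as z -> -4
Step 3: (z + 4)^2 * f(z) = 14z + 2
Step 4: d/dz[14z + 2] = 14

14


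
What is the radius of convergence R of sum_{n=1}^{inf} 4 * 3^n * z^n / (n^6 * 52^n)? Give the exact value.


Step 1: General term a_n = 4 * 3^n / (n^6 * 52^n)
Step 2: By the root test, |a_n|^(1/n) = 4^(1/n) * 3 / (n^(6/n) * 52) -> 3/52 as n -> infinity (since 4^(1/n) -> 1 and n^(6/n) -> 1)
Step 3: R = 1/lim|a_n|^(1/n) = 52/3

52/3


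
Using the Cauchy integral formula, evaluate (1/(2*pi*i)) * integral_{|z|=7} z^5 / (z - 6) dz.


Step 1: f(z) = z^5, a = 6 is inside |z| = 7
Step 2: By Cauchy integral formula: (1/(2pi*i)) * integral = f(a)
Step 3: f(6) = 6^5 = 7776

7776


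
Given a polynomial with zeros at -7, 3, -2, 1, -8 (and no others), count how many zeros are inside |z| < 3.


Step 1: Check each root:
  z = -7: |-7| = 7 >= 3
  z = 3: |3| = 3 >= 3
  z = -2: |-2| = 2 < 3
  z = 1: |1| = 1 < 3
  z = -8: |-8| = 8 >= 3
Step 2: Count = 2

2


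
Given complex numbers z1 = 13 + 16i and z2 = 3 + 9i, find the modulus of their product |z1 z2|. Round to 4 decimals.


Step 1: |z1| = sqrt(13^2 + 16^2) = sqrt(425)
Step 2: |z2| = sqrt(3^2 + 9^2) = sqrt(90)
Step 3: |z1*z2| = |z1|*|z2| = sqrt(425) * sqrt(90) = sqrt(425 * 90) = sqrt(38250)
Step 4: = 195.5761

195.5761


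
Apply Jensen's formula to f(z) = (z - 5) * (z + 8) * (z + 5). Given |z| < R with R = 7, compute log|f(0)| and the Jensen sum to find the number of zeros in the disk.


Jensen's formula: (1/2pi)*integral log|f(Re^it)|dt = log|f(0)| + sum_{|a_k|<R} log(R/|a_k|)
Step 1: f(0) = (-5) * 8 * 5 = -200
Step 2: log|f(0)| = log|5| + log|-8| + log|-5| = 5.2983
Step 3: Zeros inside |z| < 7: 5, -5
Step 4: Jensen sum = log(7/5) + log(7/5) = 0.6729
Step 5: n(R) = number of terms in the Jensen sum = count of zeros inside |z| < 7 = 2

2


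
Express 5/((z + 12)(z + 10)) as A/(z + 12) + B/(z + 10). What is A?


Step 1: Multiply both sides by (z + 12) and set z = -12
Step 2: A = 5 / (-12 + 10)
Step 3: A = 5 / (-2)
Step 4: A = -5/2

-5/2


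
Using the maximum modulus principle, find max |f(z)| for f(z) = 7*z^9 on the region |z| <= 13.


Step 1: On |z| = 13, |f(z)| = 7 * |z|^9 = 7 * 13^9
Step 2: By maximum modulus principle, maximum is on boundary.
Step 3: Maximum = 7 * 10604499373 = 74231495611

74231495611


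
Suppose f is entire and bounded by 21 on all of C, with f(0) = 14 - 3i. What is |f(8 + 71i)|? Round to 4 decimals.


Step 1: By Liouville's theorem, a bounded entire function is constant.
Step 2: f(z) = f(0) = 14 - 3i for all z.
Step 3: |f(w)| = |14 - 3i| = sqrt(196 + 9)
Step 4: = 14.3178

14.3178


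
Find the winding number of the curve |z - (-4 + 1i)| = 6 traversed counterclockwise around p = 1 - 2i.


Step 1: Center c = (-4, 1), radius = 6
Step 2: |p - c|^2 = 5^2 + (-3)^2 = 34
Step 3: r^2 = 36
Step 4: |p-c| < r so winding number = 1

1


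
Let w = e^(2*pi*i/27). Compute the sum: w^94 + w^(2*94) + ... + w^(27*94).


Step 1: The sum sum_{j=1}^{n} w^(k*j) equals n if n | k, else 0.
Step 2: Here n = 27, k = 94
Step 3: Does n divide k? 27 | 94 -> False
Step 4: Sum = 0

0


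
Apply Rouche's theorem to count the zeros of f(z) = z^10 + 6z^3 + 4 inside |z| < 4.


Step 1: On |z| = 4 the three terms have sizes |z^10| = 4^10 = 1048576, |6z^3| = 6*4^3 = 384, |4| = 4
Step 2: The dominant term is g(z) = z^10; let h(z) = 6z^3 + 4 so f = g + h
Step 3: On |z| = 4: |g| = 1048576 and |h| <= 384 + 4 = 388
Step 4: Since 1048576 > 388, |h| < |g| on |z| = 4, so by Rouche f has the same number of zeros as g inside |z| < 4
Step 5: g(z) = z^10 has 10 zeros (all at the origin) inside |z| < 4. Answer = 10

10


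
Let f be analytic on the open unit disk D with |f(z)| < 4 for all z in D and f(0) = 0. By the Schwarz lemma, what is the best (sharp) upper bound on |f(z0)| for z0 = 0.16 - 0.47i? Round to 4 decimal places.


Step 1: g = f/4 maps D -> D with g(0) = 0, so by the Schwarz lemma |g(z)| <= |z|, i.e. |f(z)| <= 4|z|; this is sharp (f(z) = 4z).
Step 2: |z0|^2 = 0.16^2 + (-0.47)^2 = 0.2465
Step 3: |z0| = sqrt(0.2465) = 0.496488
Step 4: Best bound = 4 * |z0| = 4 * 0.496488 = 1.986

1.986


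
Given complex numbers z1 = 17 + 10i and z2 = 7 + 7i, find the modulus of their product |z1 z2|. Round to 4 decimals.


Step 1: |z1| = sqrt(17^2 + 10^2) = sqrt(389)
Step 2: |z2| = sqrt(7^2 + 7^2) = sqrt(98)
Step 3: |z1*z2| = |z1|*|z2| = sqrt(389) * sqrt(98) = sqrt(389 * 98) = sqrt(38122)
Step 4: = 195.2486

195.2486


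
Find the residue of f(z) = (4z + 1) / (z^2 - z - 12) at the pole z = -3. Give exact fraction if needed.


Step 1: Q(z) = z^2 - z - 12 = (z + 3)(z - 4)
Step 2: Q'(z) = 2z - 1
Step 3: Q'(-3) = -7, P(-3) = -11
Step 4: Res = P(-3)/Q'(-3) = -11/(-7) = 11/7

11/7


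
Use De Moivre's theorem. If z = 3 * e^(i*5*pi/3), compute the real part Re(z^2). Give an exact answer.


Step 1: By De Moivre's theorem, z^2 = 3^2 * e^(i*2*5*pi/3) = 9 * (cos(10*pi/3) + i*sin(10*pi/3))
Step 2: |z|^2 = 3^2 = 9
Step 3: Reduce the angle mod 2*pi: 10*pi/3 - 2*pi = 4*pi/3
Step 4: cos(4*pi/3) = -1/2
Step 5: Re(z^2) = 9 * (-1/2) = -9/2

-9/2


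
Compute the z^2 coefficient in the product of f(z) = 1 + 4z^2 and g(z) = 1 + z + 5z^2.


Step 1: z^2 term in f*g comes from: (1)*(5z^2) + (0)*(z) + (4z^2)*(1)
Step 2: = 5 + 0 + 4
Step 3: = 9

9


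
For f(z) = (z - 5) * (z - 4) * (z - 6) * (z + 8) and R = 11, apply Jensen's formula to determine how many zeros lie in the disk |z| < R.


Jensen's formula: (1/2pi)*integral log|f(Re^it)|dt = log|f(0)| + sum_{|a_k|<R} log(R/|a_k|)
Step 1: f(0) = (-5) * (-4) * (-6) * 8 = -960
Step 2: log|f(0)| = log|5| + log|4| + log|6| + log|-8| = 6.8669
Step 3: Zeros inside |z| < 11: 5, 4, 6, -8
Step 4: Jensen sum = log(11/5) + log(11/4) + log(11/6) + log(11/8) = 2.7246
Step 5: n(R) = number of terms in the Jensen sum = count of zeros inside |z| < 11 = 4

4


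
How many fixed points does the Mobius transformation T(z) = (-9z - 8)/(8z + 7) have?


Step 1: Fixed points satisfy T(z) = z
Step 2: 8z^2 + 16z + 8 = 0
Step 3: Discriminant = 16^2 - 4*8*8 = 0
Step 4: Number of fixed points = 1

1


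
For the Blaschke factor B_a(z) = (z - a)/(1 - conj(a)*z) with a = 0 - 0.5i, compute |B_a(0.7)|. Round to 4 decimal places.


Step 1: Numerator z0 - a = 0.7 - (0 - 0.5i) = 0.7 + 0.5i
Step 2: Denominator 1 - conj(a)*z0 = 1 - (0 + 0.5i)*0.7 = 1 - 0.35i
Step 3: |z0 - a|^2 = 0.7^2 + 0.5^2 = 0.74; |1 - conj(a)*z0|^2 = 1^2 + (-0.35)^2 = 1.1225
Step 4: |B_a(0.7)| = sqrt(0.74 / 1.1225) = sqrt(0.659243)
Step 5: = 0.8119

0.8119


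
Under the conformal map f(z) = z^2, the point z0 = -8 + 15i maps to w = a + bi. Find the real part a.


Step 1: z0 = -8 + 15i
Step 2: z0^2 = (-8)^2 - 15^2 - 240i
Step 3: real part = 64 - 225 = -161

-161


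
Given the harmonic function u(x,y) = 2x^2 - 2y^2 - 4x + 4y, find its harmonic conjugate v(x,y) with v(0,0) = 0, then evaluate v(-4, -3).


Step 1: v_x = -u_y = 4y - 4
Step 2: v_y = u_x = 4x - 4
Step 3: v = 4xy - 4x - 4y + C
Step 4: v(0,0) = 0 => C = 0
Step 5: v(-4, -3) = 76

76


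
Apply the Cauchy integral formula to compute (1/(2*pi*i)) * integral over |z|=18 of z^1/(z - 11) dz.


Step 1: f(z) = z^1, a = 11 is inside |z| = 18
Step 2: By Cauchy integral formula: (1/(2pi*i)) * integral = f(a)
Step 3: f(11) = 11^1 = 11

11


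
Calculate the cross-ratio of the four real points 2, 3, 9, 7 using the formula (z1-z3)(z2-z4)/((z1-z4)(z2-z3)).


Step 1: (z1-z3)(z2-z4) = (-7) * (-4) = 28
Step 2: (z1-z4)(z2-z3) = (-5) * (-6) = 30
Step 3: Cross-ratio = 28/30 = 14/15

14/15


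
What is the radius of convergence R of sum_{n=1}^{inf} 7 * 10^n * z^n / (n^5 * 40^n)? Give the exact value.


Step 1: General term a_n = 7 * 10^n / (n^5 * 40^n)
Step 2: By the root test, |a_n|^(1/n) = 7^(1/n) * 10 / (n^(5/n) * 40) -> 10/40 as n -> infinity (since 7^(1/n) -> 1 and n^(5/n) -> 1)
Step 3: R = 1/lim|a_n|^(1/n) = 40/10 = 4

4


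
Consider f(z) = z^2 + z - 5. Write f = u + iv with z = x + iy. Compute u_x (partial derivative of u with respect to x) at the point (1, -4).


Step 1: f(z) = (x+iy)^2 + (x+iy) - 5
Step 2: u = (x^2 - y^2) + x - 5
Step 3: u_x = 2x + 1
Step 4: At (1, -4): u_x = 2 + 1 = 3

3


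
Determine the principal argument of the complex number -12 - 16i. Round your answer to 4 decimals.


Step 1: z = -12 - 16i
Step 2: arg(z) = atan2(-16, -12)
Step 3: arg(z) = -2.2143

-2.2143


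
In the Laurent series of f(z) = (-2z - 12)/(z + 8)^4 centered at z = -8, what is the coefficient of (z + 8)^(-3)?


Step 1: Write the numerator in powers of (z + 8): -2z - 12 = -2(z + 8) + (-2*(-8) - 12) = -2(z + 8) + 4
Step 2: Divide by (z + 8)^4: f(z) = 4(z + 8)^(-4) - 2(z + 8)^(-3)
Step 3: This finite sum is the Laurent series of f about z = -8.
Step 4: Coefficient of (z + 8)^(-3) = coefficient of (z + 8) in the re-centred numerator = -2

-2


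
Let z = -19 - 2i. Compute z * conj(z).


Step 1: conj(z) = -19 + 2i
Step 2: z * conj(z) = (-19)^2 + (-2)^2
Step 3: = 361 + 4 = 365

365


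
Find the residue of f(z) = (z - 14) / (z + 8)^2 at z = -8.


Step 1: Pole of order 2 at z = -8
Step 2: Res = lim d/dz [(z + 8)^2 * f(z)] as z -> -8
Step 3: (z + 8)^2 * f(z) = z - 14
Step 4: d/dz[z - 14] = 1

1


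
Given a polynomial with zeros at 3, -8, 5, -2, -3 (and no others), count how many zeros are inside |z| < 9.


Step 1: Check each root:
  z = 3: |3| = 3 < 9
  z = -8: |-8| = 8 < 9
  z = 5: |5| = 5 < 9
  z = -2: |-2| = 2 < 9
  z = -3: |-3| = 3 < 9
Step 2: Count = 5

5


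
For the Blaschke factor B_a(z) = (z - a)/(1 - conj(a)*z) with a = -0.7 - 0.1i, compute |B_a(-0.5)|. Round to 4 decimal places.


Step 1: Numerator z0 - a = -0.5 - (-0.7 - 0.1i) = 0.2 + 0.1i
Step 2: Denominator 1 - conj(a)*z0 = 1 - (-0.7 + 0.1i)*(-0.5) = 0.65 + 0.05i
Step 3: |z0 - a|^2 = 0.2^2 + 0.1^2 = 0.05; |1 - conj(a)*z0|^2 = 0.65^2 + 0.05^2 = 0.425
Step 4: |B_a(-0.5)| = sqrt(0.05 / 0.425) = sqrt(0.117647)
Step 5: = 0.343

0.343


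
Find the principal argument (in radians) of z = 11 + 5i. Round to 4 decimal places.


Step 1: z = 11 + 5i
Step 2: arg(z) = atan2(5, 11)
Step 3: arg(z) = 0.4266

0.4266


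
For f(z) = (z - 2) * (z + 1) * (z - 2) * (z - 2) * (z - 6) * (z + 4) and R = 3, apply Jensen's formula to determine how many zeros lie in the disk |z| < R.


Jensen's formula: (1/2pi)*integral log|f(Re^it)|dt = log|f(0)| + sum_{|a_k|<R} log(R/|a_k|)
Step 1: f(0) = (-2) * 1 * (-2) * (-2) * (-6) * 4 = 192
Step 2: log|f(0)| = log|2| + log|-1| + log|2| + log|2| + log|6| + log|-4| = 5.2575
Step 3: Zeros inside |z| < 3: 2, -1, 2, 2
Step 4: Jensen sum = log(3/2) + log(3/1) + log(3/2) + log(3/2) = 2.315
Step 5: n(R) = number of terms in the Jensen sum = count of zeros inside |z| < 3 = 4

4


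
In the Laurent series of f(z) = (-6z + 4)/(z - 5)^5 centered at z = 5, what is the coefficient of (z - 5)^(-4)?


Step 1: Write the numerator in powers of (z - 5): -6z + 4 = -6(z - 5) + (-6*5 + 4) = -6(z - 5) - 26
Step 2: Divide by (z - 5)^5: f(z) = -26(z - 5)^(-5) - 6(z - 5)^(-4)
Step 3: This finite sum is the Laurent series of f about z = 5.
Step 4: Coefficient of (z - 5)^(-4) = coefficient of (z - 5) in the re-centred numerator = -6

-6


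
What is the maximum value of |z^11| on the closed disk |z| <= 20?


Step 1: On |z| = 20, |f(z)| = |z|^11 = 20^11
Step 2: By maximum modulus principle, maximum is on boundary.
Step 3: Maximum = 204800000000000 = 204800000000000

204800000000000


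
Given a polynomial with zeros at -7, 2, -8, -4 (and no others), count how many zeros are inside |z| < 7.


Step 1: Check each root:
  z = -7: |-7| = 7 >= 7
  z = 2: |2| = 2 < 7
  z = -8: |-8| = 8 >= 7
  z = -4: |-4| = 4 < 7
Step 2: Count = 2

2


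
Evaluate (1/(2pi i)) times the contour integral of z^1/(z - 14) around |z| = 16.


Step 1: f(z) = z^1, a = 14 is inside |z| = 16
Step 2: By Cauchy integral formula: (1/(2pi*i)) * integral = f(a)
Step 3: f(14) = 14^1 = 14

14


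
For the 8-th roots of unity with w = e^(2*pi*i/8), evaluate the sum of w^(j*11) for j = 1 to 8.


Step 1: The sum sum_{j=1}^{n} w^(k*j) equals n if n | k, else 0.
Step 2: Here n = 8, k = 11
Step 3: Does n divide k? 8 | 11 -> False
Step 4: Sum = 0

0


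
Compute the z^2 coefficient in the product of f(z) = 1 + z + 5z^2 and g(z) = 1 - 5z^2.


Step 1: z^2 term in f*g comes from: (1)*(-5z^2) + (z)*(0) + (5z^2)*(1)
Step 2: = -5 + 0 + 5
Step 3: = 0

0


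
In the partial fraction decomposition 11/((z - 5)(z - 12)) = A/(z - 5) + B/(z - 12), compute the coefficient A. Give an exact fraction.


Step 1: Multiply both sides by (z - 5) and set z = 5
Step 2: A = 11 / (5 - 12)
Step 3: A = 11 / (-7)
Step 4: A = -11/7

-11/7


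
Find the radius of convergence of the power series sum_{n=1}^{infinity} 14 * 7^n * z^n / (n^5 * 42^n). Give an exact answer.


Step 1: General term a_n = 14 * 7^n / (n^5 * 42^n)
Step 2: By the root test, |a_n|^(1/n) = 14^(1/n) * 7 / (n^(5/n) * 42) -> 7/42 as n -> infinity (since 14^(1/n) -> 1 and n^(5/n) -> 1)
Step 3: R = 1/lim|a_n|^(1/n) = 42/7 = 6

6


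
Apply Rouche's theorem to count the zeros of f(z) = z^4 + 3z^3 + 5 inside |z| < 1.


Step 1: On |z| = 1 the three terms have sizes |z^4| = 1^4 = 1, |3z^3| = 3*1^3 = 3, |5| = 5
Step 2: The dominant term is g(z) = 5; let h(z) = z^4 + 3z^3 so f = g + h
Step 3: On |z| = 1: |g| = 5 and |h| <= 1 + 3 = 4
Step 4: Since 5 > 4, |h| < |g| on |z| = 1, so by Rouche f has the same number of zeros as g inside |z| < 1
Step 5: g(z) = 5 is a nonzero constant with no zeros inside |z| < 1. Answer = 0

0


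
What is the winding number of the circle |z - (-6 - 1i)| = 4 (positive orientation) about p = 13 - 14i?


Step 1: Center c = (-6, -1), radius = 4
Step 2: |p - c|^2 = 19^2 + (-13)^2 = 530
Step 3: r^2 = 16
Step 4: |p-c| > r so winding number = 0

0


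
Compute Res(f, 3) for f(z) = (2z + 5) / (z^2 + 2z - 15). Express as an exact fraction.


Step 1: Q(z) = z^2 + 2z - 15 = (z - 3)(z + 5)
Step 2: Q'(z) = 2z + 2
Step 3: Q'(3) = 8, P(3) = 11
Step 4: Res = P(3)/Q'(3) = 11/8 = 11/8

11/8


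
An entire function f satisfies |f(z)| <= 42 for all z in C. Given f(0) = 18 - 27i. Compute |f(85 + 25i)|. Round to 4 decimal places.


Step 1: By Liouville's theorem, a bounded entire function is constant.
Step 2: f(z) = f(0) = 18 - 27i for all z.
Step 3: |f(w)| = |18 - 27i| = sqrt(324 + 729)
Step 4: = 32.45

32.45


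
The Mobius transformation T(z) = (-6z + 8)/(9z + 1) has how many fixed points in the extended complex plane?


Step 1: Fixed points satisfy T(z) = z
Step 2: 9z^2 + 7z - 8 = 0
Step 3: Discriminant = 7^2 - 4*9*(-8) = 337
Step 4: Number of fixed points = 2

2


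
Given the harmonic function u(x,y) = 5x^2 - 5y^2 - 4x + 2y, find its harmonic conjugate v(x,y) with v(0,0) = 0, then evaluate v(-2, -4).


Step 1: v_x = -u_y = 10y - 2
Step 2: v_y = u_x = 10x - 4
Step 3: v = 10xy - 2x - 4y + C
Step 4: v(0,0) = 0 => C = 0
Step 5: v(-2, -4) = 100

100


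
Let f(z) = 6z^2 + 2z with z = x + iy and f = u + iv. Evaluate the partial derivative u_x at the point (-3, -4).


Step 1: f(z) = 6(x+iy)^2 + 2(x+iy) + 0
Step 2: u = 6(x^2 - y^2) + 2x + 0
Step 3: u_x = 12x + 2
Step 4: At (-3, -4): u_x = -36 + 2 = -34

-34


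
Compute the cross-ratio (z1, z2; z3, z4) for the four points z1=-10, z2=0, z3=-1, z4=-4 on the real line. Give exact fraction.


Step 1: (z1-z3)(z2-z4) = (-9) * 4 = -36
Step 2: (z1-z4)(z2-z3) = (-6) * 1 = -6
Step 3: Cross-ratio = 36/6 = 6

6


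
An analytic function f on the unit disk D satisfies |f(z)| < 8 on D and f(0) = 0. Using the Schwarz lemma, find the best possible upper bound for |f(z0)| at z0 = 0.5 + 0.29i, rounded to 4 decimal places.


Step 1: g = f/8 maps D -> D with g(0) = 0, so by the Schwarz lemma |g(z)| <= |z|, i.e. |f(z)| <= 8|z|; this is sharp (f(z) = 8z).
Step 2: |z0|^2 = 0.5^2 + 0.29^2 = 0.3341
Step 3: |z0| = sqrt(0.3341) = 0.578014
Step 4: Best bound = 8 * |z0| = 8 * 0.578014 = 4.6241

4.6241


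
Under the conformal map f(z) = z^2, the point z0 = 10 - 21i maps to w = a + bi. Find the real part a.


Step 1: z0 = 10 - 21i
Step 2: z0^2 = 10^2 - (-21)^2 - 420i
Step 3: real part = 100 - 441 = -341

-341


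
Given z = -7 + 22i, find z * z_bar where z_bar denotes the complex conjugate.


Step 1: conj(z) = -7 - 22i
Step 2: z * conj(z) = (-7)^2 + 22^2
Step 3: = 49 + 484 = 533

533


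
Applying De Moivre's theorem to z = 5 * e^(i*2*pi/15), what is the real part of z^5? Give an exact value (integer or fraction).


Step 1: By De Moivre's theorem, z^5 = 5^5 * e^(i*5*2*pi/15) = 3125 * (cos(2*pi/3) + i*sin(2*pi/3))
Step 2: |z|^5 = 5^5 = 3125
Step 3: The angle 2*pi/3 already lies in [0, 2*pi)
Step 4: cos(2*pi/3) = -1/2
Step 5: Re(z^5) = 3125 * (-1/2) = -3125/2

-3125/2


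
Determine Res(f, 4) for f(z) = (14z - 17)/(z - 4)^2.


Step 1: Pole of order 2 at z = 4
Step 2: Res = lim d/dz [(z - 4)^2 * f(z)] as z -> 4
Step 3: (z - 4)^2 * f(z) = 14z - 17
Step 4: d/dz[14z - 17] = 14

14


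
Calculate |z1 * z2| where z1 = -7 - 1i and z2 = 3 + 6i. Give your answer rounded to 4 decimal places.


Step 1: |z1| = sqrt((-7)^2 + (-1)^2) = sqrt(50)
Step 2: |z2| = sqrt(3^2 + 6^2) = sqrt(45)
Step 3: |z1*z2| = |z1|*|z2| = sqrt(50) * sqrt(45) = sqrt(50 * 45) = sqrt(2250)
Step 4: = 47.4342

47.4342


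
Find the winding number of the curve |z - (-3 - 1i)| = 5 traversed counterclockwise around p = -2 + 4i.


Step 1: Center c = (-3, -1), radius = 5
Step 2: |p - c|^2 = 1^2 + 5^2 = 26
Step 3: r^2 = 25
Step 4: |p-c| > r so winding number = 0

0


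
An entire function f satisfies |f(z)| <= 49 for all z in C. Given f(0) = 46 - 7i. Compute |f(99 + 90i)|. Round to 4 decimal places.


Step 1: By Liouville's theorem, a bounded entire function is constant.
Step 2: f(z) = f(0) = 46 - 7i for all z.
Step 3: |f(w)| = |46 - 7i| = sqrt(2116 + 49)
Step 4: = 46.5296

46.5296


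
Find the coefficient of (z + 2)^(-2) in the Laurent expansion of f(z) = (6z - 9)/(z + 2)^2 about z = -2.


Step 1: Write the numerator in powers of (z + 2): 6z - 9 = 6(z + 2) + (6*(-2) - 9) = 6(z + 2) - 21
Step 2: Divide by (z + 2)^2: f(z) = -21(z + 2)^(-2) + 6(z + 2)^(-1)
Step 3: This finite sum is the Laurent series of f about z = -2.
Step 4: Coefficient of (z + 2)^(-2) = 6*(-2) - 9 = -21

-21


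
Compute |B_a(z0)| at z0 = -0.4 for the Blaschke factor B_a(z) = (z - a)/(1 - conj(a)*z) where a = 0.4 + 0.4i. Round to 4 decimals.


Step 1: Numerator z0 - a = -0.4 - (0.4 + 0.4i) = -0.8 - 0.4i
Step 2: Denominator 1 - conj(a)*z0 = 1 - (0.4 - 0.4i)*(-0.4) = 1.16 - 0.16i
Step 3: |z0 - a|^2 = (-0.8)^2 + (-0.4)^2 = 0.8; |1 - conj(a)*z0|^2 = 1.16^2 + (-0.16)^2 = 1.3712
Step 4: |B_a(-0.4)| = sqrt(0.8 / 1.3712) = sqrt(0.583431)
Step 5: = 0.7638

0.7638


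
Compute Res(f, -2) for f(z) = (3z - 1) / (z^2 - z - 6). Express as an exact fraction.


Step 1: Q(z) = z^2 - z - 6 = (z + 2)(z - 3)
Step 2: Q'(z) = 2z - 1
Step 3: Q'(-2) = -5, P(-2) = -7
Step 4: Res = P(-2)/Q'(-2) = -7/(-5) = 7/5

7/5


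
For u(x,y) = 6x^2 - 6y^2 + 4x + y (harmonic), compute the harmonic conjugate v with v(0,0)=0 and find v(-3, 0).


Step 1: v_x = -u_y = 12y - 1
Step 2: v_y = u_x = 12x + 4
Step 3: v = 12xy - x + 4y + C
Step 4: v(0,0) = 0 => C = 0
Step 5: v(-3, 0) = 3

3


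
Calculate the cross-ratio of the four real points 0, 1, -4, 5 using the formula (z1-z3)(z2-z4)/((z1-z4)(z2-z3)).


Step 1: (z1-z3)(z2-z4) = 4 * (-4) = -16
Step 2: (z1-z4)(z2-z3) = (-5) * 5 = -25
Step 3: Cross-ratio = 16/25 = 16/25

16/25


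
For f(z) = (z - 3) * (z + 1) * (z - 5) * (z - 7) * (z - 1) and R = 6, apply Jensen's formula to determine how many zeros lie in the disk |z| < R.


Jensen's formula: (1/2pi)*integral log|f(Re^it)|dt = log|f(0)| + sum_{|a_k|<R} log(R/|a_k|)
Step 1: f(0) = (-3) * 1 * (-5) * (-7) * (-1) = 105
Step 2: log|f(0)| = log|3| + log|-1| + log|5| + log|7| + log|1| = 4.654
Step 3: Zeros inside |z| < 6: 3, -1, 5, 1
Step 4: Jensen sum = log(6/3) + log(6/1) + log(6/5) + log(6/1) = 4.459
Step 5: n(R) = number of terms in the Jensen sum = count of zeros inside |z| < 6 = 4

4


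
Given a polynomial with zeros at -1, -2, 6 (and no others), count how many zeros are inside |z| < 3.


Step 1: Check each root:
  z = -1: |-1| = 1 < 3
  z = -2: |-2| = 2 < 3
  z = 6: |6| = 6 >= 3
Step 2: Count = 2

2


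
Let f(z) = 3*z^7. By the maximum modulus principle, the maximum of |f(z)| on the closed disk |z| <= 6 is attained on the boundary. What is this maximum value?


Step 1: On |z| = 6, |f(z)| = 3 * |z|^7 = 3 * 6^7
Step 2: By maximum modulus principle, maximum is on boundary.
Step 3: Maximum = 3 * 279936 = 839808

839808


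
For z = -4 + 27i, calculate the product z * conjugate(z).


Step 1: conj(z) = -4 - 27i
Step 2: z * conj(z) = (-4)^2 + 27^2
Step 3: = 16 + 729 = 745

745


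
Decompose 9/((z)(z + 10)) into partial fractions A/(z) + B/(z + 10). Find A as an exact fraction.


Step 1: Multiply both sides by (z) and set z = 0
Step 2: A = 9 / (0 + 10)
Step 3: A = 9 / 10
Step 4: A = 9/10

9/10


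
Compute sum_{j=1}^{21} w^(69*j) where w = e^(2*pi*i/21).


Step 1: The sum sum_{j=1}^{n} w^(k*j) equals n if n | k, else 0.
Step 2: Here n = 21, k = 69
Step 3: Does n divide k? 21 | 69 -> False
Step 4: Sum = 0

0


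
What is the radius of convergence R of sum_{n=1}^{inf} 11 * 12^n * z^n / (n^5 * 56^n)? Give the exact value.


Step 1: General term a_n = 11 * 12^n / (n^5 * 56^n)
Step 2: By the root test, |a_n|^(1/n) = 11^(1/n) * 12 / (n^(5/n) * 56) -> 12/56 as n -> infinity (since 11^(1/n) -> 1 and n^(5/n) -> 1)
Step 3: R = 1/lim|a_n|^(1/n) = 56/12 = 14/3

14/3


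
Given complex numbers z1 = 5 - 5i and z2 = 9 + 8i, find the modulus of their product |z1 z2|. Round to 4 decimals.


Step 1: |z1| = sqrt(5^2 + (-5)^2) = sqrt(50)
Step 2: |z2| = sqrt(9^2 + 8^2) = sqrt(145)
Step 3: |z1*z2| = |z1|*|z2| = sqrt(50) * sqrt(145) = sqrt(50 * 145) = sqrt(7250)
Step 4: = 85.1469

85.1469
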